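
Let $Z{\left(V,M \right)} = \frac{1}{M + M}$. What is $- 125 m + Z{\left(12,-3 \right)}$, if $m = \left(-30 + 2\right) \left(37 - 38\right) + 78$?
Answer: $- \frac{79501}{6} \approx -13250.0$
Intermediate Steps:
$Z{\left(V,M \right)} = \frac{1}{2 M}$
$m = 106$ ($m = \left(-28\right) \left(-1\right) + 78 = 28 + 78 = 106$)
$- 125 m + Z{\left(12,-3 \right)} = \left(-125\right) 106 + \frac{1}{2 \left(-3\right)} = -13250 + \frac{1}{2} \left(- \frac{1}{3}\right) = -13250 - \frac{1}{6} = - \frac{79501}{6}$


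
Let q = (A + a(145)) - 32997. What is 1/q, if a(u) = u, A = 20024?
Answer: -1/12828 ≈ -7.7954e-5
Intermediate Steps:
q = -12828 (q = (20024 + 145) - 32997 = 20169 - 32997 = -12828)
1/q = 1/(-12828) = -1/12828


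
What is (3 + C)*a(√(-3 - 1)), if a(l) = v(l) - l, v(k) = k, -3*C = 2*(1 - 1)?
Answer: 0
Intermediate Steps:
C = 0 (C = -2*(1 - 1)/3 = -2*0/3 = -⅓*0 = 0)
a(l) = 0 (a(l) = l - l = 0)
(3 + C)*a(√(-3 - 1)) = (3 + 0)*0 = 3*0 = 0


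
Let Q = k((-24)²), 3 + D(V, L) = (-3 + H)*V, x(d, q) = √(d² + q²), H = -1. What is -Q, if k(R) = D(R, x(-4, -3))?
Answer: 2307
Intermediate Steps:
D(V, L) = -3 - 4*V (D(V, L) = -3 + (-3 - 1)*V = -3 - 4*V)
k(R) = -3 - 4*R
Q = -2307 (Q = -3 - 4*(-24)² = -3 - 4*576 = -3 - 2304 = -2307)
-Q = -1*(-2307) = 2307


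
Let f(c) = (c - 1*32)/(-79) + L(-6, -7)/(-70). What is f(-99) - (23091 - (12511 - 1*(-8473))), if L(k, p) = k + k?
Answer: -5820796/2765 ≈ -2105.2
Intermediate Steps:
L(k, p) = 2*k
f(c) = 1594/2765 - c/79 (f(c) = (c - 1*32)/(-79) + (2*(-6))/(-70) = (c - 32)*(-1/79) - 12*(-1/70) = (-32 + c)*(-1/79) + 6/35 = (32/79 - c/79) + 6/35 = 1594/2765 - c/79)
f(-99) - (23091 - (12511 - 1*(-8473))) = (1594/2765 - 1/79*(-99)) - (23091 - (12511 - 1*(-8473))) = (1594/2765 + 99/79) - (23091 - (12511 + 8473)) = 5059/2765 - (23091 - 1*20984) = 5059/2765 - (23091 - 20984) = 5059/2765 - 1*2107 = 5059/2765 - 2107 = -5820796/2765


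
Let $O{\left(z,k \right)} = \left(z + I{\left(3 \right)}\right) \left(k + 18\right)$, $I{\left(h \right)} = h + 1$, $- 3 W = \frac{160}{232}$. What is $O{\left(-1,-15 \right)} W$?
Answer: $- \frac{60}{29} \approx -2.069$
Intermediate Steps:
$W = - \frac{20}{87}$ ($W = - \frac{160 \cdot \frac{1}{232}}{3} = \left(- \frac{1}{3}\right) \frac{20}{29} = - \frac{20}{87} \approx -0.22989$)
$I{\left(h \right)} = 1 + h$
$O{\left(z,k \right)} = \left(4 + z\right) \left(18 + k\right)$ ($O{\left(z,k \right)} = \left(z + \left(1 + 3\right)\right) \left(k + 18\right) = \left(z + 4\right) \left(18 + k\right) = \left(4 + z\right) \left(18 + k\right)$)
$O{\left(-1,-15 \right)} W = \left(72 + 4 \left(-15\right) + 18 \left(-1\right) - -15\right) \left(- \frac{20}{87}\right) = \left(72 - 60 - 18 + 15\right) \left(- \frac{20}{87}\right) = 9 \left(- \frac{20}{87}\right) = - \frac{60}{29}$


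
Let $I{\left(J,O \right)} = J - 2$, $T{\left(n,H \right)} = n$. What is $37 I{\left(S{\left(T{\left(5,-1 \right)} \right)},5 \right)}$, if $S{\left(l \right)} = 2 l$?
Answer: $296$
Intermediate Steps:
$I{\left(J,O \right)} = -2 + J$
$37 I{\left(S{\left(T{\left(5,-1 \right)} \right)},5 \right)} = 37 \left(-2 + 2 \cdot 5\right) = 37 \left(-2 + 10\right) = 37 \cdot 8 = 296$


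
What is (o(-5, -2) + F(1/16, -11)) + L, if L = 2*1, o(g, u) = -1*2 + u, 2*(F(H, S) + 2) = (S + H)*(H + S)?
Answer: 28577/512 ≈ 55.814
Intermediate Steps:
F(H, S) = -2 + (H + S)**2/2 (F(H, S) = -2 + ((S + H)*(H + S))/2 = -2 + ((H + S)*(H + S))/2 = -2 + (H + S)**2/2)
o(g, u) = -2 + u
L = 2
(o(-5, -2) + F(1/16, -11)) + L = ((-2 - 2) + (-2 + (1/16 - 11)**2/2)) + 2 = (-4 + (-2 + (1/16 - 11)**2/2)) + 2 = (-4 + (-2 + (-175/16)**2/2)) + 2 = (-4 + (-2 + (1/2)*(30625/256))) + 2 = (-4 + (-2 + 30625/512)) + 2 = (-4 + 29601/512) + 2 = 27553/512 + 2 = 28577/512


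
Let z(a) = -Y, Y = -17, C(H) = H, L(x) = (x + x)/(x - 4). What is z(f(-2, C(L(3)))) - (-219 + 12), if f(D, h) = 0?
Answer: 224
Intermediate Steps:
L(x) = 2*x/(-4 + x) (L(x) = (2*x)/(-4 + x) = 2*x/(-4 + x))
z(a) = 17 (z(a) = -1*(-17) = 17)
z(f(-2, C(L(3)))) - (-219 + 12) = 17 - (-219 + 12) = 17 - 1*(-207) = 17 + 207 = 224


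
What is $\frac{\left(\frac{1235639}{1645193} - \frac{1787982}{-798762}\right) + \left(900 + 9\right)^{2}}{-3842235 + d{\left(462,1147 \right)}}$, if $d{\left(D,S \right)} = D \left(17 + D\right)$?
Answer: $- \frac{60324131966523055}{264352068060998269} \approx -0.2282$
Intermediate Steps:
$\frac{\left(\frac{1235639}{1645193} - \frac{1787982}{-798762}\right) + \left(900 + 9\right)^{2}}{-3842235 + d{\left(462,1147 \right)}} = \frac{\left(\frac{1235639}{1645193} - \frac{1787982}{-798762}\right) + \left(900 + 9\right)^{2}}{-3842235 + 462 \left(17 + 462\right)} = \frac{\left(1235639 \cdot \frac{1}{1645193} - - \frac{297997}{133127}\right) + 909^{2}}{-3842235 + 462 \cdot 479} = \frac{\left(\frac{1235639}{1645193} + \frac{297997}{133127}\right) + 826281}{-3842235 + 221298} = \frac{\frac{654759491574}{219019608511} + 826281}{-3620937} = \frac{180972395899569165}{219019608511} \left(- \frac{1}{3620937}\right) = - \frac{60324131966523055}{264352068060998269}$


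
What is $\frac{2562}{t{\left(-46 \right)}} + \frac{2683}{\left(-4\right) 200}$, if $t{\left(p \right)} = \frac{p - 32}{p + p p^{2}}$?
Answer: $\frac{33265656321}{10400} \approx 3.1986 \cdot 10^{6}$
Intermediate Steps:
$t{\left(p \right)} = \frac{-32 + p}{p + p^{3}}$
$\frac{2562}{t{\left(-46 \right)}} + \frac{2683}{\left(-4\right) 200} = \frac{2562}{\frac{1}{-46 + \left(-46\right)^{3}} \left(-32 - 46\right)} + \frac{2683}{\left(-4\right) 200} = \frac{2562}{\frac{1}{-46 - 97336} \left(-78\right)} + \frac{2683}{-800} = \frac{2562}{\frac{1}{-97382} \left(-78\right)} + 2683 \left(- \frac{1}{800}\right) = \frac{2562}{\left(- \frac{1}{97382}\right) \left(-78\right)} - \frac{2683}{800} = \frac{2562}{\frac{39}{48691}} - \frac{2683}{800} = 2562 \cdot \frac{48691}{39} - \frac{2683}{800} = \frac{41582114}{13} - \frac{2683}{800} = \frac{33265656321}{10400}$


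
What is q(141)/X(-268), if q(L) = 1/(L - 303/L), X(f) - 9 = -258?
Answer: -47/1624974 ≈ -2.8924e-5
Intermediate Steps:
X(f) = -249 (X(f) = 9 - 258 = -249)
q(141)/X(-268) = (141/(-303 + 141**2))/(-249) = (141/(-303 + 19881))*(-1/249) = (141/19578)*(-1/249) = (141*(1/19578))*(-1/249) = (47/6526)*(-1/249) = -47/1624974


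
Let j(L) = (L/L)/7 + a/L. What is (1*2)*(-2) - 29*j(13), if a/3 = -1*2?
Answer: 477/91 ≈ 5.2418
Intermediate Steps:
a = -6 (a = 3*(-1*2) = 3*(-2) = -6)
j(L) = ⅐ - 6/L (j(L) = (L/L)/7 - 6/L = 1*(⅐) - 6/L = ⅐ - 6/L)
(1*2)*(-2) - 29*j(13) = (1*2)*(-2) - 29*(-42 + 13)/(7*13) = 2*(-2) - 29*(-29)/(7*13) = -4 - 29*(-29/91) = -4 + 841/91 = 477/91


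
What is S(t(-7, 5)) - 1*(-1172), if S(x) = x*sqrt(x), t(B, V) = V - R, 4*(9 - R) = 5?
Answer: 1172 - 11*I*sqrt(11)/8 ≈ 1172.0 - 4.5604*I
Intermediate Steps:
R = 31/4 (R = 9 - 1/4*5 = 9 - 5/4 = 31/4 ≈ 7.7500)
t(B, V) = -31/4 + V (t(B, V) = V - 1*31/4 = V - 31/4 = -31/4 + V)
S(x) = x**(3/2)
S(t(-7, 5)) - 1*(-1172) = (-31/4 + 5)**(3/2) - 1*(-1172) = (-11/4)**(3/2) + 1172 = -11*I*sqrt(11)/8 + 1172 = 1172 - 11*I*sqrt(11)/8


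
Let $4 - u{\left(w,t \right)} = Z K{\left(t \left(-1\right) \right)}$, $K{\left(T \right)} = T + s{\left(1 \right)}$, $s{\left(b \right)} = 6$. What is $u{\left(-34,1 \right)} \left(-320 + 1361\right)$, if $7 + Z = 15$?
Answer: $-37476$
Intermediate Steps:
$Z = 8$ ($Z = -7 + 15 = 8$)
$K{\left(T \right)} = 6 + T$ ($K{\left(T \right)} = T + 6 = 6 + T$)
$u{\left(w,t \right)} = -44 + 8 t$ ($u{\left(w,t \right)} = 4 - 8 \left(6 + t \left(-1\right)\right) = 4 - 8 \left(6 - t\right) = 4 - \left(48 - 8 t\right) = 4 + \left(-48 + 8 t\right) = -44 + 8 t$)
$u{\left(-34,1 \right)} \left(-320 + 1361\right) = \left(-44 + 8 \cdot 1\right) \left(-320 + 1361\right) = \left(-44 + 8\right) 1041 = \left(-36\right) 1041 = -37476$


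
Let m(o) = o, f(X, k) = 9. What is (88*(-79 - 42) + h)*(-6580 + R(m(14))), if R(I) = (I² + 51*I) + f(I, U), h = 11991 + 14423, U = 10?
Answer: -89251326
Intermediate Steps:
h = 26414
R(I) = 9 + I² + 51*I (R(I) = (I² + 51*I) + 9 = 9 + I² + 51*I)
(88*(-79 - 42) + h)*(-6580 + R(m(14))) = (88*(-79 - 42) + 26414)*(-6580 + (9 + 14² + 51*14)) = (88*(-121) + 26414)*(-6580 + (9 + 196 + 714)) = (-10648 + 26414)*(-6580 + 919) = 15766*(-5661) = -89251326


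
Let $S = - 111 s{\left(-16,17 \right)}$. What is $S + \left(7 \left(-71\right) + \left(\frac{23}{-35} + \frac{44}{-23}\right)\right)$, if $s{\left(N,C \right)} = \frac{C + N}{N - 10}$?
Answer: $- \frac{10366649}{20930} \approx -495.3$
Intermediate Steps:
$s{\left(N,C \right)} = \frac{C + N}{-10 + N}$
$S = \frac{111}{26}$ ($S = - 111 \frac{17 - 16}{-10 - 16} = - 111 \frac{1}{-26} \cdot 1 = - 111 \left(\left(- \frac{1}{26}\right) 1\right) = \left(-111\right) \left(- \frac{1}{26}\right) = \frac{111}{26} \approx 4.2692$)
$S + \left(7 \left(-71\right) + \left(\frac{23}{-35} + \frac{44}{-23}\right)\right) = \frac{111}{26} + \left(7 \left(-71\right) + \left(\frac{23}{-35} + \frac{44}{-23}\right)\right) = \frac{111}{26} + \left(-497 + \left(23 \left(- \frac{1}{35}\right) + 44 \left(- \frac{1}{23}\right)\right)\right) = \frac{111}{26} - \frac{402154}{805} = - \frac{10366649}{20930}$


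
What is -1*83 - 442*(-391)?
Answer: 172739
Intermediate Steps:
-1*83 - 442*(-391) = -83 + 172822 = 172739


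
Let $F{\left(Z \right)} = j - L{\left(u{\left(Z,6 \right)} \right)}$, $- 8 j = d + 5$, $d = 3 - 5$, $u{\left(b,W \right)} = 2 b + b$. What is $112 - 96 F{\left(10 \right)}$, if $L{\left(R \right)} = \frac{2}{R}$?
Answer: $\frac{772}{5} \approx 154.4$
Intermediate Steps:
$u{\left(b,W \right)} = 3 b$
$d = -2$ ($d = 3 - 5 = -2$)
$j = - \frac{3}{8}$ ($j = - \frac{-2 + 5}{8} = \left(- \frac{1}{8}\right) 3 = - \frac{3}{8} \approx -0.375$)
$F{\left(Z \right)} = - \frac{3}{8} - \frac{2}{3 Z}$
$112 - 96 F{\left(10 \right)} = 112 - 96 \frac{-16 - 90}{24 \cdot 10} = 112 - 96 \cdot \frac{1}{24} \cdot \frac{1}{10} \left(-16 - 90\right) = 112 - 96 \cdot \frac{1}{24} \cdot \frac{1}{10} \left(-106\right) = 112 - - \frac{212}{5} = 112 + \frac{212}{5} = \frac{772}{5}$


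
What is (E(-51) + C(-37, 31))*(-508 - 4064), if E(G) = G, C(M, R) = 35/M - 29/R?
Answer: 277314660/1147 ≈ 2.4177e+5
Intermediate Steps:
C(M, R) = -29/R + 35/M
(E(-51) + C(-37, 31))*(-508 - 4064) = (-51 + (-29/31 + 35/(-37)))*(-508 - 4064) = (-51 + (-29*1/31 + 35*(-1/37)))*(-4572) = (-51 + (-29/31 - 35/37))*(-4572) = (-51 - 2158/1147)*(-4572) = -60655/1147*(-4572) = 277314660/1147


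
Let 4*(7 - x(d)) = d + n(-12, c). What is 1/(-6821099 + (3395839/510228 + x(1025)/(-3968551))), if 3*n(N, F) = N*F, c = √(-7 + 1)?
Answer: -6991758920096965602009944027478/47691433243797139534310140546098973705 + 258285811905428796*I*√6/47691433243797139534310140546098973705 ≈ -1.466e-7 + 1.3266e-20*I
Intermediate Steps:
c = I*√6 (c = √(-6) = I*√6 ≈ 2.4495*I)
n(N, F) = F*N/3 (n(N, F) = (N*F)/3 = (F*N)/3 = F*N/3)
x(d) = 7 - d/4 + I*√6 (x(d) = 7 - (d + (⅓)*(I*√6)*(-12))/4 = 7 - (d - 4*I*√6)/4 = 7 + (-d/4 + I*√6) = 7 - d/4 + I*√6)
1/(-6821099 + (3395839/510228 + x(1025)/(-3968551))) = 1/(-6821099 + (3395839/510228 + (7 - ¼*1025 + I*√6)/(-3968551))) = 1/(-6821099 + (3395839*(1/510228) + (7 - 1025/4 + I*√6)*(-1/3968551))) = 1/(-6821099 + (3395839/510228 + (-997/4 + I*√6)*(-1/3968551))) = 1/(-6821099 + (3395839/510228 + (997/15874204 - I*√6/3968551))) = 1/(-6821099 + (6738343716809/1012432919814 - I*√6/3968551)) = 1/(-6905898438566638777/1012432919814 - I*√6/3968551)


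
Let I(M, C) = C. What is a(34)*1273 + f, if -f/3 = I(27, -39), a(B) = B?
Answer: 43399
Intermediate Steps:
f = 117 (f = -3*(-39) = 117)
a(34)*1273 + f = 34*1273 + 117 = 43282 + 117 = 43399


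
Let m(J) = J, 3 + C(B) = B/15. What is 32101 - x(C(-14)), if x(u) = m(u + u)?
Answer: 481633/15 ≈ 32109.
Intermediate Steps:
C(B) = -3 + B/15
x(u) = 2*u (x(u) = u + u = 2*u)
32101 - x(C(-14)) = 32101 - 2*(-3 + (1/15)*(-14)) = 32101 - 2*(-3 - 14/15) = 32101 - 2*(-59)/15 = 32101 - 1*(-118/15) = 32101 + 118/15 = 481633/15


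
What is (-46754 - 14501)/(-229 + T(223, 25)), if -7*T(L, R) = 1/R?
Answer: 10719625/40076 ≈ 267.48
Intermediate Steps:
T(L, R) = -1/(7*R)
(-46754 - 14501)/(-229 + T(223, 25)) = (-46754 - 14501)/(-229 - ⅐/25) = -61255/(-229 - ⅐*1/25) = -61255/(-229 - 1/175) = -61255/(-40076/175) = -61255*(-175/40076) = 10719625/40076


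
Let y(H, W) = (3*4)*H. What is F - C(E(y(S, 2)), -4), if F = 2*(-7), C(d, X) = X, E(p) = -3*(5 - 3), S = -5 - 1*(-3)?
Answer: -10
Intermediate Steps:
S = -2 (S = -5 + 3 = -2)
y(H, W) = 12*H
E(p) = -6 (E(p) = -3*2 = -6)
F = -14
F - C(E(y(S, 2)), -4) = -14 - 1*(-4) = -14 + 4 = -10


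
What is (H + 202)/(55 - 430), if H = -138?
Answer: -64/375 ≈ -0.17067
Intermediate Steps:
(H + 202)/(55 - 430) = (-138 + 202)/(55 - 430) = 64/(-375) = 64*(-1/375) = -64/375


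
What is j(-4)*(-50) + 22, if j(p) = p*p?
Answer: -778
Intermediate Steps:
j(p) = p**2
j(-4)*(-50) + 22 = (-4)**2*(-50) + 22 = 16*(-50) + 22 = -800 + 22 = -778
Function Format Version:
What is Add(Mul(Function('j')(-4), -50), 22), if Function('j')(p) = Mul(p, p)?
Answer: -778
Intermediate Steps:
Function('j')(p) = Pow(p, 2)
Add(Mul(Function('j')(-4), -50), 22) = Add(Mul(Pow(-4, 2), -50), 22) = Add(Mul(16, -50), 22) = Add(-800, 22) = -778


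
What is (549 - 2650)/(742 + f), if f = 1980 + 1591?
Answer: -2101/4313 ≈ -0.48713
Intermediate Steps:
f = 3571
(549 - 2650)/(742 + f) = (549 - 2650)/(742 + 3571) = -2101/4313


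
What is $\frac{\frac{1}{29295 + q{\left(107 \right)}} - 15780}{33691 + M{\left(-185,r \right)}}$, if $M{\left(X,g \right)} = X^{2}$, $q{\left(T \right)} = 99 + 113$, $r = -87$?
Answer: $- \frac{465620459}{2003997412} \approx -0.23235$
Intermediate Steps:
$q{\left(T \right)} = 212$
$\frac{\frac{1}{29295 + q{\left(107 \right)}} - 15780}{33691 + M{\left(-185,r \right)}} = \frac{\frac{1}{29295 + 212} - 15780}{33691 + \left(-185\right)^{2}} = \frac{\frac{1}{29507} - 15780}{33691 + 34225} = \frac{\frac{1}{29507} - 15780}{67916} = \left(- \frac{465620459}{29507}\right) \frac{1}{67916} = - \frac{465620459}{2003997412}$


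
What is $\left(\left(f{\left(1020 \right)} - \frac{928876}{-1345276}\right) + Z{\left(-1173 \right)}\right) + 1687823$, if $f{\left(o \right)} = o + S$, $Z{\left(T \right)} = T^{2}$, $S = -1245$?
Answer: $\frac{1030322569332}{336319} \approx 3.0635 \cdot 10^{6}$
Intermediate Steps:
$f{\left(o \right)} = -1245 + o$ ($f{\left(o \right)} = o - 1245 = -1245 + o$)
$\left(\left(f{\left(1020 \right)} - \frac{928876}{-1345276}\right) + Z{\left(-1173 \right)}\right) + 1687823 = \left(\left(\left(-1245 + 1020\right) - \frac{928876}{-1345276}\right) + \left(-1173\right)^{2}\right) + 1687823 = \left(\left(-225 - 928876 \left(- \frac{1}{1345276}\right)\right) + 1375929\right) + 1687823 = \left(\left(-225 - - \frac{232219}{336319}\right) + 1375929\right) + 1687823 = \left(\left(-225 + \frac{232219}{336319}\right) + 1375929\right) + 1687823 = \left(- \frac{75439556}{336319} + 1375929\right) + 1687823 = \frac{462675625795}{336319} + 1687823 = \frac{1030322569332}{336319}$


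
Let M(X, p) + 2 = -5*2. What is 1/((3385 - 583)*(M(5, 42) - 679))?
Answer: -1/1936182 ≈ -5.1648e-7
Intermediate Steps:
M(X, p) = -12 (M(X, p) = -2 - 5*2 = -2 - 10 = -12)
1/((3385 - 583)*(M(5, 42) - 679)) = 1/((3385 - 583)*(-12 - 679)) = 1/(2802*(-691)) = 1/(-1936182) = -1/1936182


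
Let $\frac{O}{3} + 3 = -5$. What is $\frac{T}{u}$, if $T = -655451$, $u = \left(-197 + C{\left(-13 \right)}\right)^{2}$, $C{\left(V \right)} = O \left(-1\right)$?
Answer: $- \frac{655451}{29929} \approx -21.9$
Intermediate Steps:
$O = -24$ ($O = -9 + 3 \left(-5\right) = -9 - 15 = -24$)
$C{\left(V \right)} = 24$ ($C{\left(V \right)} = \left(-24\right) \left(-1\right) = 24$)
$u = 29929$ ($u = \left(-197 + 24\right)^{2} = \left(-173\right)^{2} = 29929$)
$\frac{T}{u} = - \frac{655451}{29929}$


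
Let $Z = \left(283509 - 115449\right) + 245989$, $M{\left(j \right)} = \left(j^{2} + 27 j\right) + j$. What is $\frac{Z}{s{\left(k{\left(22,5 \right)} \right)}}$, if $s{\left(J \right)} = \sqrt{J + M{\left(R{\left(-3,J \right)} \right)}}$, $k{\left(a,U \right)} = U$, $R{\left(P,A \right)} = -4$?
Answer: $- \frac{414049 i \sqrt{91}}{91} \approx - 43404.0 i$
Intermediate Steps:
$M{\left(j \right)} = j^{2} + 28 j$
$s{\left(J \right)} = \sqrt{-96 + J}$ ($s{\left(J \right)} = \sqrt{J - 4 \left(28 - 4\right)} = \sqrt{J - 96} = \sqrt{-96 + J}$)
$Z = 414049$ ($Z = 168060 + 245989 = 414049$)
$\frac{Z}{s{\left(k{\left(22,5 \right)} \right)}} = \frac{414049}{\sqrt{-96 + 5}} = \frac{414049}{\sqrt{-91}} = \frac{414049}{i \sqrt{91}} = 414049 \left(- \frac{i \sqrt{91}}{91}\right) = - \frac{414049 i \sqrt{91}}{91}$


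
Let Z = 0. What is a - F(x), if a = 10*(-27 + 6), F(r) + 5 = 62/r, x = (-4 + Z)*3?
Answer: -1199/6 ≈ -199.83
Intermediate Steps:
x = -12 (x = (-4 + 0)*3 = -4*3 = -12)
F(r) = -5 + 62/r
a = -210 (a = 10*(-21) = -210)
a - F(x) = -210 - (-5 + 62/(-12)) = -210 - (-5 + 62*(-1/12)) = -210 - (-5 - 31/6) = -210 - 1*(-61/6) = -210 + 61/6 = -1199/6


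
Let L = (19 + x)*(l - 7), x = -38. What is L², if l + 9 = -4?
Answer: 144400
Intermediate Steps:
l = -13 (l = -9 - 4 = -13)
L = 380 (L = (19 - 38)*(-13 - 7) = -19*(-20) = 380)
L² = 380² = 144400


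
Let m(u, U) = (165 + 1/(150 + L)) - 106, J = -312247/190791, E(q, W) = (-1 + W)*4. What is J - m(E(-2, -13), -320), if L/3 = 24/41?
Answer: -1411561133/23276502 ≈ -60.643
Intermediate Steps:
L = 72/41 (L = 3*(24/41) = 72/41 ≈ 1.7561)
E(q, W) = -4 + 4*W
J = -312247/190791 (J = -312247*1/190791 = -312247/190791 ≈ -1.6366)
m(u, U) = 367139/6222 (m(u, U) = (165 + 1/(150 + 72/41)) - 106 = (165 + 1/(6222/41)) - 106 = (165 + 41/6222) - 106 = 1026671/6222 - 106 = 367139/6222)
J - m(E(-2, -13), -320) = -312247/190791 - 1*367139/6222 = -312247/190791 - 367139/6222 = -1411561133/23276502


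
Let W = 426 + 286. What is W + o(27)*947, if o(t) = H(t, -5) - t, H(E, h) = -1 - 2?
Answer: -27698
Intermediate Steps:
W = 712
H(E, h) = -3
o(t) = -3 - t
W + o(27)*947 = 712 + (-3 - 1*27)*947 = 712 + (-3 - 27)*947 = 712 - 30*947 = 712 - 28410 = -27698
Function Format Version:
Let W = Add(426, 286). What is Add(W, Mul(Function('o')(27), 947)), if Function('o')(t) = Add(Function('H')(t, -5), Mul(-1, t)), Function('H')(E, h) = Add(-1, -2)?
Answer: -27698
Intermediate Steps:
W = 712
Function('H')(E, h) = -3
Function('o')(t) = Add(-3, Mul(-1, t))
Add(W, Mul(Function('o')(27), 947)) = Add(712, Mul(Add(-3, Mul(-1, 27)), 947)) = Add(712, Mul(Add(-3, -27), 947)) = Add(712, Mul(-30, 947)) = Add(712, -28410) = -27698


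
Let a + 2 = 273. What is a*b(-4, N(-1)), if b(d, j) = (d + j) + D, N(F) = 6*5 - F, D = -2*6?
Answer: 4065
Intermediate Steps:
D = -12
a = 271 (a = -2 + 273 = 271)
N(F) = 30 - F
b(d, j) = -12 + d + j (b(d, j) = (d + j) - 12 = -12 + d + j)
a*b(-4, N(-1)) = 271*(-12 - 4 + (30 - 1*(-1))) = 271*(-12 - 4 + (30 + 1)) = 271*(-12 - 4 + 31) = 271*15 = 4065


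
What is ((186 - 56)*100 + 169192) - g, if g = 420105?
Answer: -237913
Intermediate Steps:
((186 - 56)*100 + 169192) - g = ((186 - 56)*100 + 169192) - 1*420105 = (130*100 + 169192) - 420105 = (13000 + 169192) - 420105 = 182192 - 420105 = -237913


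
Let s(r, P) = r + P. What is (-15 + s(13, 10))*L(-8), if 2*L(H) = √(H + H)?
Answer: 16*I ≈ 16.0*I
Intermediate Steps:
L(H) = √2*√H/2 (L(H) = √(H + H)/2 = √(2*H)/2 = (√2*√H)/2 = √2*√H/2)
s(r, P) = P + r
(-15 + s(13, 10))*L(-8) = (-15 + (10 + 13))*(√2*√(-8)/2) = (-15 + 23)*(√2*(2*I*√2)/2) = 8*(2*I) = 16*I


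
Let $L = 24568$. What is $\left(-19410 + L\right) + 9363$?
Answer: $14521$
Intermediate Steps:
$\left(-19410 + L\right) + 9363 = \left(-19410 + 24568\right) + 9363 = 5158 + 9363 = 14521$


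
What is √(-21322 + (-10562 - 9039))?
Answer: 3*I*√4547 ≈ 202.29*I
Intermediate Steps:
√(-21322 + (-10562 - 9039)) = √(-21322 - 19601) = √(-40923) = 3*I*√4547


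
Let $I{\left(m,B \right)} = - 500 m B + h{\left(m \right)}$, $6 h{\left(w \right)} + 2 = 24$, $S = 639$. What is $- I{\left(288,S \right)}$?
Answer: $\frac{276047989}{3} \approx 9.2016 \cdot 10^{7}$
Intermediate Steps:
$h{\left(w \right)} = \frac{11}{3}$ ($h{\left(w \right)} = - \frac{1}{3} + \frac{1}{6} \cdot 24 = - \frac{1}{3} + 4 = \frac{11}{3}$)
$I{\left(m,B \right)} = \frac{11}{3} - 500 B m$ ($I{\left(m,B \right)} = - 500 m B + \frac{11}{3} = - 500 B m + \frac{11}{3} = \frac{11}{3} - 500 B m$)
$- I{\left(288,S \right)} = - (\frac{11}{3} - 319500 \cdot 288) = - (\frac{11}{3} - 92016000) = \left(-1\right) \left(- \frac{276047989}{3}\right) = \frac{276047989}{3}$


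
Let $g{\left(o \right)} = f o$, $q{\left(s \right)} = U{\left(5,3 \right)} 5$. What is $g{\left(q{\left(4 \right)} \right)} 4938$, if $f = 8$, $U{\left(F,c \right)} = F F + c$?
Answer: $5530560$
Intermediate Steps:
$U{\left(F,c \right)} = c + F^{2}$ ($U{\left(F,c \right)} = F^{2} + c = c + F^{2}$)
$q{\left(s \right)} = 140$ ($q{\left(s \right)} = \left(3 + 5^{2}\right) 5 = \left(3 + 25\right) 5 = 28 \cdot 5 = 140$)
$g{\left(o \right)} = 8 o$
$g{\left(q{\left(4 \right)} \right)} 4938 = 8 \cdot 140 \cdot 4938 = 1120 \cdot 4938 = 5530560$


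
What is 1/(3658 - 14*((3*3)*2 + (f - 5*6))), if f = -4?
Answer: 1/3882 ≈ 0.00025760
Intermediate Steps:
1/(3658 - 14*((3*3)*2 + (f - 5*6))) = 1/(3658 - 14*((3*3)*2 + (-4 - 5*6))) = 1/(3658 - 14*(9*2 + (-4 - 30))) = 1/(3658 - 14*(18 - 34)) = 1/(3658 - 14*(-16)) = 1/(3658 + 224) = 1/3882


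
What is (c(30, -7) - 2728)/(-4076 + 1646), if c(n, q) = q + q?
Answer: 457/405 ≈ 1.1284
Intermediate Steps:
c(n, q) = 2*q
(c(30, -7) - 2728)/(-4076 + 1646) = (2*(-7) - 2728)/(-4076 + 1646) = (-14 - 2728)/(-2430) = -2742*(-1/2430) = 457/405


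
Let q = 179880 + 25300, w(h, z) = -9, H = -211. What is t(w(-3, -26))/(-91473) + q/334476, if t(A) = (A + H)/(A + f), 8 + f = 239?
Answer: 57870348275/94336196373 ≈ 0.61345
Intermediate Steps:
f = 231 (f = -8 + 239 = 231)
t(A) = (-211 + A)/(231 + A) (t(A) = (A - 211)/(A + 231) = (-211 + A)/(231 + A))
q = 205180
t(w(-3, -26))/(-91473) + q/334476 = ((-211 - 9)/(231 - 9))/(-91473) + 205180/334476 = (-220/222)*(-1/91473) + 205180*(1/334476) = ((1/222)*(-220))*(-1/91473) + 51295/83619 = -110/111*(-1/91473) + 51295/83619 = 110/10153503 + 51295/83619 = 57870348275/94336196373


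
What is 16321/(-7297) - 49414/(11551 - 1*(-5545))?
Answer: -319798887/62374756 ≈ -5.1271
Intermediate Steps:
16321/(-7297) - 49414/(11551 - 1*(-5545)) = 16321*(-1/7297) - 49414/(11551 + 5545) = -16321/7297 - 49414/17096 = -16321/7297 - 49414*1/17096 = -16321/7297 - 24707/8548 = -319798887/62374756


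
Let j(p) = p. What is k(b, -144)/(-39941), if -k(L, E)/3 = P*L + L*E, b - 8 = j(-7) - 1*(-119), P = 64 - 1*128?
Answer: -74880/39941 ≈ -1.8748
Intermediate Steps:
P = -64 (P = 64 - 128 = -64)
b = 120 (b = 8 + (-7 - 1*(-119)) = 8 + (-7 + 119) = 8 + 112 = 120)
k(L, E) = 192*L - 3*E*L (k(L, E) = -3*(-64*L + L*E) = -3*(-64*L + E*L) = 192*L - 3*E*L)
k(b, -144)/(-39941) = (3*120*(64 - 1*(-144)))/(-39941) = (3*120*(64 + 144))*(-1/39941) = (3*120*208)*(-1/39941) = 74880*(-1/39941) = -74880/39941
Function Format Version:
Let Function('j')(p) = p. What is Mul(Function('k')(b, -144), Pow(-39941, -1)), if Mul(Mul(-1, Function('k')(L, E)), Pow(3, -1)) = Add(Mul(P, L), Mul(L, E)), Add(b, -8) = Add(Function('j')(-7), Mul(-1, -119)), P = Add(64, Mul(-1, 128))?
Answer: Rational(-74880, 39941) ≈ -1.8748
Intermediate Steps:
P = -64 (P = Add(64, -128) = -64)
b = 120 (b = Add(8, Add(-7, Mul(-1, -119))) = Add(8, Add(-7, 119)) = Add(8, 112) = 120)
Function('k')(L, E) = Add(Mul(192, L), Mul(-3, E, L)) (Function('k')(L, E) = Mul(-3, Add(Mul(-64, L), Mul(L, E))) = Mul(-3, Add(Mul(-64, L), Mul(E, L))) = Add(Mul(192, L), Mul(-3, E, L)))
Mul(Function('k')(b, -144), Pow(-39941, -1)) = Mul(Mul(3, 120, Add(64, Mul(-1, -144))), Pow(-39941, -1)) = Mul(Mul(3, 120, Add(64, 144)), Rational(-1, 39941)) = Mul(Mul(3, 120, 208), Rational(-1, 39941)) = Mul(74880, Rational(-1, 39941)) = Rational(-74880, 39941)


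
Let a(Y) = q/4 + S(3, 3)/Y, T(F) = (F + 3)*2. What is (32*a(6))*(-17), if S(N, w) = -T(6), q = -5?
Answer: 2312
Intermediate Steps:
T(F) = 6 + 2*F (T(F) = (3 + F)*2 = 6 + 2*F)
S(N, w) = -18 (S(N, w) = -(6 + 2*6) = -(6 + 12) = -1*18 = -18)
a(Y) = -5/4 - 18/Y
(32*a(6))*(-17) = (32*(-5/4 - 18/6))*(-17) = (32*(-5/4 - 18*1/6))*(-17) = (32*(-5/4 - 3))*(-17) = (32*(-17/4))*(-17) = -136*(-17) = 2312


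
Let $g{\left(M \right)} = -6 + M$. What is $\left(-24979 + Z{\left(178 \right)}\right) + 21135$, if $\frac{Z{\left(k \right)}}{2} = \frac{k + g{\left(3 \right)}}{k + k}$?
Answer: $- \frac{684057}{178} \approx -3843.0$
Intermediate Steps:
$Z{\left(k \right)} = \frac{-3 + k}{k}$ ($Z{\left(k \right)} = 2 \frac{k + \left(-6 + 3\right)}{k + k} = 2 \frac{k - 3}{2 k} = 2 \left(-3 + k\right) \frac{1}{2 k} = 2 \frac{-3 + k}{2 k} = \frac{-3 + k}{k}$)
$\left(-24979 + Z{\left(178 \right)}\right) + 21135 = \left(-24979 + \frac{-3 + 178}{178}\right) + 21135 = \left(-24979 + \frac{1}{178} \cdot 175\right) + 21135 = \left(-24979 + \frac{175}{178}\right) + 21135 = - \frac{4446087}{178} + 21135 = - \frac{684057}{178}$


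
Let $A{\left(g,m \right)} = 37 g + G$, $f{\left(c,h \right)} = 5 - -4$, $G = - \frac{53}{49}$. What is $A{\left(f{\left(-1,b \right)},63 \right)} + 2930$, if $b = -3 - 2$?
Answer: $\frac{159834}{49} \approx 3261.9$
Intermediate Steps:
$b = -5$ ($b = -3 - 2 = -5$)
$G = - \frac{53}{49}$ ($G = \left(-53\right) \frac{1}{49} = - \frac{53}{49} \approx -1.0816$)
$f{\left(c,h \right)} = 9$ ($f{\left(c,h \right)} = 5 + 4 = 9$)
$A{\left(g,m \right)} = - \frac{53}{49} + 37 g$ ($A{\left(g,m \right)} = 37 g - \frac{53}{49} = - \frac{53}{49} + 37 g$)
$A{\left(f{\left(-1,b \right)},63 \right)} + 2930 = \left(- \frac{53}{49} + 37 \cdot 9\right) + 2930 = \left(- \frac{53}{49} + 333\right) + 2930 = \frac{16264}{49} + 2930 = \frac{159834}{49}$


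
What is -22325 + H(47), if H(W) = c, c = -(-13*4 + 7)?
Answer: -22280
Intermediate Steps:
c = 45 (c = -(-52 + 7) = -1*(-45) = 45)
H(W) = 45
-22325 + H(47) = -22325 + 45 = -22280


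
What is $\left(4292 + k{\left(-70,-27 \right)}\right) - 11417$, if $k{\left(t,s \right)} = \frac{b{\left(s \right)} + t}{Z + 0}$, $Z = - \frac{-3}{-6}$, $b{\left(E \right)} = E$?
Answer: $-6931$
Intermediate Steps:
$Z = - \frac{1}{2}$ ($Z = - \frac{\left(-3\right) \left(-1\right)}{6} = \left(-1\right) \frac{1}{2} = - \frac{1}{2} \approx -0.5$)
$k{\left(t,s \right)} = - 2 s - 2 t$ ($k{\left(t,s \right)} = \frac{s + t}{- \frac{1}{2} + 0} = \frac{s + t}{- \frac{1}{2}} = \left(s + t\right) \left(-2\right) = - 2 s - 2 t$)
$\left(4292 + k{\left(-70,-27 \right)}\right) - 11417 = \left(4292 - -194\right) - 11417 = \left(4292 + \left(54 + 140\right)\right) - 11417 = \left(4292 + 194\right) - 11417 = 4486 - 11417 = -6931$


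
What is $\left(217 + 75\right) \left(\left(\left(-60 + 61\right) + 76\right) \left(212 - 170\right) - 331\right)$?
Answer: $847676$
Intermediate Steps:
$\left(217 + 75\right) \left(\left(\left(-60 + 61\right) + 76\right) \left(212 - 170\right) - 331\right) = 292 \left(\left(1 + 76\right) 42 - 331\right) = 292 \left(77 \cdot 42 - 331\right) = 292 \left(3234 - 331\right) = 292 \cdot 2903 = 847676$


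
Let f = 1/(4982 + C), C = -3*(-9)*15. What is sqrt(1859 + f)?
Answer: sqrt(53947755958)/5387 ≈ 43.116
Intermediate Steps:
C = 405 (C = 27*15 = 405)
f = 1/5387 (f = 1/(4982 + 405) = 1/5387 ≈ 0.00018563)
sqrt(1859 + f) = sqrt(1859 + 1/5387) = sqrt(10014434/5387) = sqrt(53947755958)/5387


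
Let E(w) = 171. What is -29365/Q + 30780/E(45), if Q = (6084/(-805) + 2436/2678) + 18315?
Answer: 3520554182345/19734480939 ≈ 178.40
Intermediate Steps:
Q = 19734480939/1077895 (Q = (6084*(-1/805) + 2436*(1/2678)) + 18315 = (-6084/805 + 1218/1339) + 18315 = -7165986/1077895 + 18315 = 19734480939/1077895 ≈ 18308.)
-29365/Q + 30780/E(45) = -29365/19734480939/1077895 + 30780/171 = -29365*1077895/19734480939 + 30780*(1/171) = -31652386675/19734480939 + 180 = 3520554182345/19734480939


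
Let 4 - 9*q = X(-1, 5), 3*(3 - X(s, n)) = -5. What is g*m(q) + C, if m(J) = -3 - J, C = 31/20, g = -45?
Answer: 7993/60 ≈ 133.22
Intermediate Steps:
X(s, n) = 14/3 (X(s, n) = 3 - 1/3*(-5) = 3 + 5/3 = 14/3)
C = 31/20 (C = 31*(1/20) = 31/20 ≈ 1.5500)
q = -2/27 (q = 4/9 - 1/9*14/3 = 4/9 - 14/27 = -2/27 ≈ -0.074074)
g*m(q) + C = -45*(-3 - 1*(-2/27)) + 31/20 = -45*(-3 + 2/27) + 31/20 = -45*(-79/27) + 31/20 = 395/3 + 31/20 = 7993/60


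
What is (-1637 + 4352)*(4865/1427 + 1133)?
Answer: 4402796040/1427 ≈ 3.0854e+6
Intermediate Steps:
(-1637 + 4352)*(4865/1427 + 1133) = 2715*(4865*(1/1427) + 1133) = 2715*(4865/1427 + 1133) = 2715*(1621656/1427) = 4402796040/1427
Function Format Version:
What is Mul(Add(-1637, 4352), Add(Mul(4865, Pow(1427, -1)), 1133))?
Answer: Rational(4402796040, 1427) ≈ 3.0854e+6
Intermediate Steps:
Mul(Add(-1637, 4352), Add(Mul(4865, Pow(1427, -1)), 1133)) = Mul(2715, Add(Mul(4865, Rational(1, 1427)), 1133)) = Mul(2715, Add(Rational(4865, 1427), 1133)) = Mul(2715, Rational(1621656, 1427)) = Rational(4402796040, 1427)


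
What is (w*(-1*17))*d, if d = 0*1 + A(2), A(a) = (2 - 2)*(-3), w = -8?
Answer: 0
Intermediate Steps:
A(a) = 0 (A(a) = 0*(-3) = 0)
d = 0 (d = 0*1 + 0 = 0 + 0 = 0)
(w*(-1*17))*d = -(-8)*17*0 = -8*(-17)*0 = 136*0 = 0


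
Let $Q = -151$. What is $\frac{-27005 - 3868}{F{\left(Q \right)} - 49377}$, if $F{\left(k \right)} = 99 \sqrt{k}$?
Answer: $\frac{1121719}{1795120} + \frac{339603 i \sqrt{151}}{271063120} \approx 0.62487 + 0.015395 i$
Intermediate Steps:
$\frac{-27005 - 3868}{F{\left(Q \right)} - 49377} = \frac{-27005 - 3868}{99 \sqrt{-151} - 49377} = - \frac{30873}{99 i \sqrt{151} - 49377} = - \frac{30873}{-49377 + 99 i \sqrt{151}}$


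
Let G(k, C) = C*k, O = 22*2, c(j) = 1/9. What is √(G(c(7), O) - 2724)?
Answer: 2*I*√6118/3 ≈ 52.145*I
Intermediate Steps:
c(j) = ⅑
O = 44
√(G(c(7), O) - 2724) = √(44*(⅑) - 2724) = √(44/9 - 2724) = √(-24472/9) = 2*I*√6118/3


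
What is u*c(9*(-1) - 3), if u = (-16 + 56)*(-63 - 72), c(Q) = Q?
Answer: 64800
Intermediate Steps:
u = -5400 (u = 40*(-135) = -5400)
u*c(9*(-1) - 3) = -5400*(9*(-1) - 3) = -5400*(-9 - 3) = -5400*(-12) = 64800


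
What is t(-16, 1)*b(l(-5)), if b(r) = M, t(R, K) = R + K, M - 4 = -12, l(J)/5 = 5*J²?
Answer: 120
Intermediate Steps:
l(J) = 25*J² (l(J) = 5*(5*J²) = 25*J²)
M = -8 (M = 4 - 12 = -8)
t(R, K) = K + R
b(r) = -8
t(-16, 1)*b(l(-5)) = (1 - 16)*(-8) = -15*(-8) = 120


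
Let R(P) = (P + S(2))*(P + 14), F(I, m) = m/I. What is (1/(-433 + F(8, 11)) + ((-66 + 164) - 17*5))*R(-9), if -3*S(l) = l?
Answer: -6507745/10359 ≈ -628.22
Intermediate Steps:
S(l) = -l/3
R(P) = (14 + P)*(-⅔ + P) (R(P) = (P - ⅓*2)*(P + 14) = (P - ⅔)*(14 + P) = (-⅔ + P)*(14 + P) = (14 + P)*(-⅔ + P))
(1/(-433 + F(8, 11)) + ((-66 + 164) - 17*5))*R(-9) = (1/(-433 + 11/8) + ((-66 + 164) - 17*5))*(-28/3 + (-9)² + (40/3)*(-9)) = (1/(-433 + 11*(⅛)) + (98 - 85))*(-28/3 + 81 - 120) = (1/(-433 + 11/8) + 13)*(-145/3) = (1/(-3453/8) + 13)*(-145/3) = (-8/3453 + 13)*(-145/3) = (44881/3453)*(-145/3) = -6507745/10359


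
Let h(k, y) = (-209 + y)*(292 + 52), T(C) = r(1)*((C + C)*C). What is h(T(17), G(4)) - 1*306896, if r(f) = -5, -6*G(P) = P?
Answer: -1137064/3 ≈ -3.7902e+5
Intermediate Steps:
G(P) = -P/6
T(C) = -10*C² (T(C) = -5*(C + C)*C = -5*2*C*C = -10*C²)
h(k, y) = -71896 + 344*y (h(k, y) = (-209 + y)*344 = -71896 + 344*y)
h(T(17), G(4)) - 1*306896 = (-71896 + 344*(-⅙*4)) - 1*306896 = (-71896 + 344*(-⅔)) - 306896 = (-71896 - 688/3) - 306896 = -216376/3 - 306896 = -1137064/3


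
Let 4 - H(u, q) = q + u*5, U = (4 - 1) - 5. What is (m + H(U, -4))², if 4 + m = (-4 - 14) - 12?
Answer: 256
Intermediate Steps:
U = -2 (U = 3 - 5 = -2)
H(u, q) = 4 - q - 5*u (H(u, q) = 4 - (q + u*5) = 4 - (q + 5*u) = 4 + (-q - 5*u) = 4 - q - 5*u)
m = -34 (m = -4 + ((-4 - 14) - 12) = -4 + (-18 - 12) = -4 - 30 = -34)
(m + H(U, -4))² = (-34 + (4 - 1*(-4) - 5*(-2)))² = (-34 + (4 + 4 + 10))² = (-34 + 18)² = (-16)² = 256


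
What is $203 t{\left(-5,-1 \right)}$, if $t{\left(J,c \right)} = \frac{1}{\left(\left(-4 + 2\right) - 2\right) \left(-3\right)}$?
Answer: $\frac{203}{12} \approx 16.917$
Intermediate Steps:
$t{\left(J,c \right)} = \frac{1}{12}$ ($t{\left(J,c \right)} = \frac{1}{\left(-2 - 2\right) \left(-3\right)} = \frac{1}{\left(-4\right) \left(-3\right)} = \frac{1}{12}$)
$203 t{\left(-5,-1 \right)} = 203 \cdot \frac{1}{12} = \frac{203}{12}$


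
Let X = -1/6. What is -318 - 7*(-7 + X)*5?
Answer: -403/6 ≈ -67.167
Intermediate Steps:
X = -⅙ (X = -1*⅙ = -⅙ ≈ -0.16667)
-318 - 7*(-7 + X)*5 = -318 - 7*(-7 - ⅙)*5 = -318 - (-301)*5/6 = -318 - 7*(-215/6) = -318 + 1505/6 = -403/6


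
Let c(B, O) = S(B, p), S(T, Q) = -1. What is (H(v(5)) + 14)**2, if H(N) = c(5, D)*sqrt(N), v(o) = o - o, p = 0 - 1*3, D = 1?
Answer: 196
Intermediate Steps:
p = -3 (p = 0 - 3 = -3)
c(B, O) = -1
v(o) = 0
H(N) = -sqrt(N)
(H(v(5)) + 14)**2 = (-sqrt(0) + 14)**2 = (-1*0 + 14)**2 = (0 + 14)**2 = 14**2 = 196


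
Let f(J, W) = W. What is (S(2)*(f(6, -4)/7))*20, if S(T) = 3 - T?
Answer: -80/7 ≈ -11.429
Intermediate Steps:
(S(2)*(f(6, -4)/7))*20 = ((3 - 1*2)*(-4/7))*20 = ((3 - 2)*(-4*⅐))*20 = (1*(-4/7))*20 = -4/7*20 = -80/7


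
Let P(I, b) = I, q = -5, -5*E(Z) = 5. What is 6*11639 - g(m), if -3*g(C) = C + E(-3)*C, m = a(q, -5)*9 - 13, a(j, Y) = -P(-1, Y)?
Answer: 69834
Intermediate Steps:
E(Z) = -1 (E(Z) = -⅕*5 = -1)
a(j, Y) = 1 (a(j, Y) = -1*(-1) = 1)
m = -4 (m = 1*9 - 13 = 9 - 13 = -4)
g(C) = 0 (g(C) = -(C - C)/3 = -⅓*0 = 0)
6*11639 - g(m) = 6*11639 - 1*0 = 69834 + 0 = 69834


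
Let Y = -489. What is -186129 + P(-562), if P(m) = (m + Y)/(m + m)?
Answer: -209207945/1124 ≈ -1.8613e+5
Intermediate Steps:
P(m) = (-489 + m)/(2*m) (P(m) = (m - 489)/(m + m) = (-489 + m)/((2*m)) = (-489 + m)*(1/(2*m)) = (-489 + m)/(2*m))
-186129 + P(-562) = -186129 + (½)*(-489 - 562)/(-562) = -186129 + (½)*(-1/562)*(-1051) = -186129 + 1051/1124 = -209207945/1124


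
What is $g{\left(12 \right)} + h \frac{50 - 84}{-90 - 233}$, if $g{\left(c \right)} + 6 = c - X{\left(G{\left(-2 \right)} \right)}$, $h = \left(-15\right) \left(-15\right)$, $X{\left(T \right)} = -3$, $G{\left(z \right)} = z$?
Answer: $\frac{621}{19} \approx 32.684$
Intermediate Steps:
$h = 225$
$g{\left(c \right)} = -3 + c$ ($g{\left(c \right)} = -6 + \left(c - -3\right) = -6 + \left(c + 3\right) = -6 + \left(3 + c\right) = -3 + c$)
$g{\left(12 \right)} + h \frac{50 - 84}{-90 - 233} = \left(-3 + 12\right) + 225 \frac{50 - 84}{-90 - 233} = 9 + 225 \frac{50 - 84}{-323} = 9 + 225 \left(\left(-34\right) \left(- \frac{1}{323}\right)\right) = 9 + 225 \cdot \frac{2}{19} = 9 + \frac{450}{19} = \frac{621}{19}$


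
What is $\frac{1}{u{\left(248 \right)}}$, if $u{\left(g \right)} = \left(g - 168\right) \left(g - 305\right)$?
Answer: $- \frac{1}{4560} \approx -0.0002193$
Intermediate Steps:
$u{\left(g \right)} = \left(-305 + g\right) \left(-168 + g\right)$ ($u{\left(g \right)} = \left(-168 + g\right) \left(-305 + g\right) = \left(-305 + g\right) \left(-168 + g\right)$)
$\frac{1}{u{\left(248 \right)}} = \frac{1}{51240 + 248^{2} - 117304} = \frac{1}{51240 + 61504 - 117304} = \frac{1}{-4560} = - \frac{1}{4560}$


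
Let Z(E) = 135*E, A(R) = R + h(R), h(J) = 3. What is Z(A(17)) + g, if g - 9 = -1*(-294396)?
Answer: 297105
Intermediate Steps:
g = 294405 (g = 9 - 1*(-294396) = 9 + 294396 = 294405)
A(R) = 3 + R (A(R) = R + 3 = 3 + R)
Z(A(17)) + g = 135*(3 + 17) + 294405 = 135*20 + 294405 = 2700 + 294405 = 297105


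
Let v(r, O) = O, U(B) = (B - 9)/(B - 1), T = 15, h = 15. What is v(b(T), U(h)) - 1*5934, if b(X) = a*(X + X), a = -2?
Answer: -41535/7 ≈ -5933.6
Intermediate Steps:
U(B) = (-9 + B)/(-1 + B)
b(X) = -4*X (b(X) = -2*(X + X) = -4*X)
v(b(T), U(h)) - 1*5934 = (-9 + 15)/(-1 + 15) - 1*5934 = 6/14 - 5934 = (1/14)*6 - 5934 = 3/7 - 5934 = -41535/7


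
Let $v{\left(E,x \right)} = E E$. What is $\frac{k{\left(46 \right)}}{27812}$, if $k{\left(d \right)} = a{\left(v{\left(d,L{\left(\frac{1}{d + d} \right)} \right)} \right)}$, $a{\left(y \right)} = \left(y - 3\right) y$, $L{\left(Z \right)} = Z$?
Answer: $\frac{1117777}{6953} \approx 160.76$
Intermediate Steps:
$v{\left(E,x \right)} = E^{2}$
$a{\left(y \right)} = y \left(-3 + y\right)$ ($a{\left(y \right)} = \left(-3 + y\right) y = y \left(-3 + y\right)$)
$k{\left(d \right)} = d^{2} \left(-3 + d^{2}\right)$
$\frac{k{\left(46 \right)}}{27812} = \frac{46^{2} \left(-3 + 46^{2}\right)}{27812} = 2116 \left(-3 + 2116\right) \frac{1}{27812} = 2116 \cdot 2113 \cdot \frac{1}{27812} = 4471108 \cdot \frac{1}{27812} = \frac{1117777}{6953}$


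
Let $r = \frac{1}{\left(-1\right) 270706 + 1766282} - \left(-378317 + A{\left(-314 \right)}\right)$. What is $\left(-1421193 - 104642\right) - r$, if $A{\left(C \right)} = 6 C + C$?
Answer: $- \frac{2851091307601}{1495576} \approx -1.9064 \cdot 10^{6}$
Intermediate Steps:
$A{\left(C \right)} = 7 C$
$r = \frac{569089101641}{1495576}$ ($r = \frac{1}{\left(-1\right) 270706 + 1766282} + \left(378317 - 7 \left(-314\right)\right) = \frac{1}{-270706 + 1766282} + \left(378317 - -2198\right) = \frac{1}{1495576} + \left(378317 + 2198\right) = \frac{1}{1495576} + 380515 = \frac{569089101641}{1495576} \approx 3.8052 \cdot 10^{5}$)
$\left(-1421193 - 104642\right) - r = \left(-1421193 - 104642\right) - \frac{569089101641}{1495576} = -1525835 - \frac{569089101641}{1495576} = - \frac{2851091307601}{1495576}$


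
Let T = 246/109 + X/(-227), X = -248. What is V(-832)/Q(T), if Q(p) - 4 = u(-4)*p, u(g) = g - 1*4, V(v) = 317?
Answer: -7843531/564020 ≈ -13.906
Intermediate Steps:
T = 82874/24743 (T = 246/109 - 248/(-227) = 246*(1/109) - 248*(-1/227) = 246/109 + 248/227 = 82874/24743 ≈ 3.3494)
u(g) = -4 + g (u(g) = g - 4 = -4 + g)
Q(p) = 4 - 8*p (Q(p) = 4 + (-4 - 4)*p = 4 - 8*p)
V(-832)/Q(T) = 317/(4 - 8*82874/24743) = 317/(4 - 662992/24743) = 317/(-564020/24743) = 317*(-24743/564020) = -7843531/564020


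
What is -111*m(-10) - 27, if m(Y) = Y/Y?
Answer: -138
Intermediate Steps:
m(Y) = 1
-111*m(-10) - 27 = -111*1 - 27 = -111 - 27 = -138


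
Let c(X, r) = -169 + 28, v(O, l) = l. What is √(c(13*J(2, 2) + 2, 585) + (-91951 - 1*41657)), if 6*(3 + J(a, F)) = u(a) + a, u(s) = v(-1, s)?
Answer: 3*I*√14861 ≈ 365.72*I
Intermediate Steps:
u(s) = s
J(a, F) = -3 + a/3 (J(a, F) = -3 + (a + a)/6 = -3 + (2*a)/6 = -3 + a/3)
c(X, r) = -141
√(c(13*J(2, 2) + 2, 585) + (-91951 - 1*41657)) = √(-141 + (-91951 - 1*41657)) = √(-141 + (-91951 - 41657)) = √(-141 - 133608) = √(-133749) = 3*I*√14861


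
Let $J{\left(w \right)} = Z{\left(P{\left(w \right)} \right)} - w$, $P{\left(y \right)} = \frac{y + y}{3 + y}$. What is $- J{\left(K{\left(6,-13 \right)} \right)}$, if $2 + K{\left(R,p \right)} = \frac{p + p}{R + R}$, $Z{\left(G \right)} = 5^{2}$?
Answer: $- \frac{175}{6} \approx -29.167$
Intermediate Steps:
$P{\left(y \right)} = \frac{2 y}{3 + y}$
$Z{\left(G \right)} = 25$
$K{\left(R,p \right)} = -2 + \frac{p}{R}$ ($K{\left(R,p \right)} = -2 + \frac{p + p}{R + R} = -2 + \frac{2 p}{2 R} = -2 + 2 p \frac{1}{2 R} = -2 + \frac{p}{R}$)
$J{\left(w \right)} = 25 - w$
$- J{\left(K{\left(6,-13 \right)} \right)} = - (25 - \left(-2 - \frac{13}{6}\right)) = - (25 - - \frac{25}{6}) = - (25 + \frac{25}{6}) = \left(-1\right) \frac{175}{6} = - \frac{175}{6}$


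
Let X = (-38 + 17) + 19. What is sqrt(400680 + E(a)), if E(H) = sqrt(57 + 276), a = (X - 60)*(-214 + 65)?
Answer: sqrt(400680 + 3*sqrt(37)) ≈ 633.01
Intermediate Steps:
X = -2 (X = -21 + 19 = -2)
a = 9238 (a = (-2 - 60)*(-214 + 65) = -62*(-149) = 9238)
E(H) = 3*sqrt(37) (E(H) = sqrt(333) = 3*sqrt(37))
sqrt(400680 + E(a)) = sqrt(400680 + 3*sqrt(37))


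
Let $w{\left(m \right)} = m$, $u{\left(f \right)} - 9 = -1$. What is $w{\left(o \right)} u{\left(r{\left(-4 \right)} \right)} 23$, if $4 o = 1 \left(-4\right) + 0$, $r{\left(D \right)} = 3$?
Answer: $-184$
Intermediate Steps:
$u{\left(f \right)} = 8$ ($u{\left(f \right)} = 9 - 1 = 8$)
$o = -1$ ($o = \frac{1 \left(-4\right) + 0}{4} = \frac{-4 + 0}{4} = \frac{1}{4} \left(-4\right) = -1$)
$w{\left(o \right)} u{\left(r{\left(-4 \right)} \right)} 23 = \left(-1\right) 8 \cdot 23 = \left(-8\right) 23 = -184$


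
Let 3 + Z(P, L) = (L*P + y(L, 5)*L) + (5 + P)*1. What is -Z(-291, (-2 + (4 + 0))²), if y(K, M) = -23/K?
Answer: 1476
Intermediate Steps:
Z(P, L) = -21 + P + L*P (Z(P, L) = -3 + ((L*P + (-23/L)*L) + (5 + P)*1) = -3 + ((L*P - 23) + (5 + P)) = -3 + ((-23 + L*P) + (5 + P)) = -3 + (-18 + P + L*P) = -21 + P + L*P)
-Z(-291, (-2 + (4 + 0))²) = -(-21 - 291 + (-2 + (4 + 0))²*(-291)) = -(-21 - 291 + (-2 + 4)²*(-291)) = -(-21 - 291 + 2²*(-291)) = -(-21 - 291 + 4*(-291)) = -(-21 - 291 - 1164) = -1*(-1476) = 1476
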